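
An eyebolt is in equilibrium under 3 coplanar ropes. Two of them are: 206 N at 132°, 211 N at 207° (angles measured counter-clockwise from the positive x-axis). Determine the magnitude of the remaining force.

Sum the known components: ΣF_x = -325.8 N, ΣF_y = 57.3 N.
For equilibrium the remaining force must supply (−ΣF_x, −ΣF_y) = (325.8, -57.3) N.
Magnitude = √((325.8)² + (-57.3)²) = 330.8 N; direction = atan2(-57.3, 325.8) = 350.0°.

F ≈ 331 N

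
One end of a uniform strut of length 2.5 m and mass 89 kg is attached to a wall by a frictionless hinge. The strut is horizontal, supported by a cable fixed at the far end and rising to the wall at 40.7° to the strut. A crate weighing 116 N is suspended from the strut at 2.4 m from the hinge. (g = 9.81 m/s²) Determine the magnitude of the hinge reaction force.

Take torques about the hinge: T sin 40.7° · 2.5 = 89×9.81×1.25 + 116×2.4 = 1369.8 N·m.
So T = 1369.8 / (0.6521 × 2.5) = 840.22 N.
ΣF_x = 0: H_x = T cos 40.7° = 637 N.
ΣF_y = 0: H_y = (89×9.81 + 116) − T sin 40.7° = 989.09 − 547.9 = 441.19 N.
|H| = √(H_x² + H_y²) = √((637)² + (441.19)²) = 774.86 N.

|H| ≈ 775 N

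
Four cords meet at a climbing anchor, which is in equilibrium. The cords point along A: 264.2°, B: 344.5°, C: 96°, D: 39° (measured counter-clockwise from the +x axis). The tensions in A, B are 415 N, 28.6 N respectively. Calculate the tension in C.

Resolve: ΣF_x = 415 cos 264.2° + 28.6 cos 344.5° + T_C cos 96° + T_D cos 39° = 0.
        ΣF_y = 415 sin 264.2° + 28.6 sin 344.5° + T_C sin 96° + T_D sin 39° = 0.
The known terms sum to (-14.38, -420.5) N, so -0.1045 T_C + 0.7771 T_D = 14.38 and 0.9945 T_C + 0.6293 T_D = 420.5.
Solving simultaneously: T_C = 378.9 N, T_D = 69.46 N.

T_C ≈ 379 N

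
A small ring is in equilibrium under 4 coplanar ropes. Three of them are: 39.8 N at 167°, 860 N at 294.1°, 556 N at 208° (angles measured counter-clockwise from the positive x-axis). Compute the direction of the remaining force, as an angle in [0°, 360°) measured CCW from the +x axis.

Sum the known components: ΣF_x = -178.5 N, ΣF_y = -1037 N.
For equilibrium the remaining force must supply (−ΣF_x, −ΣF_y) = (178.5, 1037) N.
Magnitude = √((178.5)² + (1037)²) = 1052 N; direction = atan2(1037, 178.5) = 80.2°.

θ ≈ 80.2°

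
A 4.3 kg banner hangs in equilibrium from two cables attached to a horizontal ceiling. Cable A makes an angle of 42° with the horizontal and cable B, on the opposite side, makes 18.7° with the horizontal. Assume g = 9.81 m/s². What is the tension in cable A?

Weight W = 4.3 × 9.81 = 42.18 N acts straight down.
Horizontal: T_A cos 42° = T_B cos 18.7°  →  T_B = 0.7846 T_A.
Vertical: T_A sin 42° + T_B sin 18.7° = 42.18.
Substituting the horizontal relation into the vertical equation gives 0.9207 T_A = 42.18, so T_A = 45.82 N.

T_A ≈ 45.8 N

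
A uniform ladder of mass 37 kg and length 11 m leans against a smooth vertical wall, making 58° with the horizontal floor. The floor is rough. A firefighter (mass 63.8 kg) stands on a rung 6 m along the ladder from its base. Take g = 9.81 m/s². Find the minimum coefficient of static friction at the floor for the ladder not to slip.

μ_min ≈ 0.330

ΣF_y = 0: N_floor = 37×9.81 + 63.8×9.81 = 988.85 N.
Torques about the foot: N_wall · 11 sin 58° = 37×9.81×5.5 cos 58° + 63.8×9.81×6 cos 58° → N_wall = 326.73 N.
ΣF_x = 0: f_floor = N_wall = 326.73 N.
μ_min = f_floor / N_floor = 326.73 / 988.85 = 0.3304.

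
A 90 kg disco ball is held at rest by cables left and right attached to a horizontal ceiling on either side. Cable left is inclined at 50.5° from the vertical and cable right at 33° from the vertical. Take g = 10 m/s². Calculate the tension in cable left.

Angles from the horizontal: cable left is 90° − 50.5° = 39.5°, cable right is 90° − 33° = 57°.
Weight W = 90 × 10 = 900 N acts straight down.
Horizontal: T_left cos 39.5° = T_right cos 57°  →  T_right = 1.417 T_left.
Vertical: T_left sin 39.5° + T_right sin 57° = 900.
Substituting the horizontal relation into the vertical equation gives 1.824 T_left = 900, so T_left = 493.3 N.

T_left ≈ 493 N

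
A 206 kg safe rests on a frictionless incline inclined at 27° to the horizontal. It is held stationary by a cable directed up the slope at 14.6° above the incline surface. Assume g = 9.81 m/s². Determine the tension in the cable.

Take axes along and perpendicular to the incline. Weight components: W sin 27° = 917.5 N down-slope, W cos 27° = 1801 N into the surface.
Along incline: T cos 14.6° = W sin 27° → T = 948.1 N.
Perpendicular: N = W cos 27° − T sin 14.6° = 1562 N.

T ≈ 948 N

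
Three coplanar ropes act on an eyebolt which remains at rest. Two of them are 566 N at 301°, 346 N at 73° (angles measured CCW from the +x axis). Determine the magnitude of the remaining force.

Sum the known components: ΣF_x = 392.7 N, ΣF_y = -154.3 N.
For equilibrium the remaining force must supply (−ΣF_x, −ΣF_y) = (-392.7, 154.3) N.
Magnitude = √((-392.7)² + (154.3)²) = 421.9 N; direction = atan2(154.3, -392.7) = 158.6°.

F ≈ 422 N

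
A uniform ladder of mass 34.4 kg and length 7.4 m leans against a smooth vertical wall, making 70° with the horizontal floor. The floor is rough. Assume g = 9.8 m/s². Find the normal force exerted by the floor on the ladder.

N_floor ≈ 337 N

ΣF_y = 0: N_floor = 34.4×9.8 = 337.12 N.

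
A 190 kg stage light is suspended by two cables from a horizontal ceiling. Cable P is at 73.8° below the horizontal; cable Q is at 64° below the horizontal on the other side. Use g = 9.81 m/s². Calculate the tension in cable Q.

T_Q ≈ 774 N

Weight W = 190 × 9.81 = 1864 N acts straight down.
Horizontal: T_P cos 73.8° = T_Q cos 64°  →  T_P = 1.571 T_Q.
Vertical: T_P sin 73.8° + T_Q sin 64° = 1864.
Substituting the horizontal relation into the vertical equation gives 2.408 T_Q = 1864, so T_Q = 774.1 N.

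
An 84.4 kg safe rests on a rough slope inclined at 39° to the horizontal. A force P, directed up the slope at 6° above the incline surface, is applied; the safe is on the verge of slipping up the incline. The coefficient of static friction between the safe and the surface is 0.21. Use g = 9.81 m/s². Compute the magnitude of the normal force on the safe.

N ≈ 576 N

On the verge of sliding up the incline, friction equals μN and acts down the slope.
Perpendicular: N + P sin 6° = W cos 39° = 643.4 N.
Along incline: P cos 6° = W sin 39° + μN  with W sin 39° = 521.1 N.
Solving the pair for P and N: P = 645.5 N, N = 576 N (and f = μN = 121 N).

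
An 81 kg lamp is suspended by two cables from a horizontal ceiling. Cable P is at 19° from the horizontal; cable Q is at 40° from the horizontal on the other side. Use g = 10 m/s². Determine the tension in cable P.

T_P ≈ 724 N

Weight W = 81 × 10 = 810 N acts straight down.
Horizontal: T_P cos 19° = T_Q cos 40°  →  T_Q = 1.234 T_P.
Vertical: T_P sin 19° + T_Q sin 40° = 810.
Substituting the horizontal relation into the vertical equation gives 1.119 T_P = 810, so T_P = 723.9 N.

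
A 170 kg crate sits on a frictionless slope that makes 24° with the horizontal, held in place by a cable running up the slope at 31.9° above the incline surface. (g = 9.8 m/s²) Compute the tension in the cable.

Take axes along and perpendicular to the incline. Weight components: W sin 24° = 677.6 N down-slope, W cos 24° = 1522 N into the surface.
Along incline: T cos 31.9° = W sin 24° → T = 798.2 N.
Perpendicular: N = W cos 24° − T sin 31.9° = 1100 N.

T ≈ 798 N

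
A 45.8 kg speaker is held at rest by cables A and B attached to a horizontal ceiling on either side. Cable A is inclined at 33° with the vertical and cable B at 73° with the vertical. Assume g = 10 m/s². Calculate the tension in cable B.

T_B ≈ 259 N

Angles from the horizontal: cable A is 90° − 33° = 57°, cable B is 90° − 73° = 17°.
Weight W = 45.8 × 10 = 458 N acts straight down.
Horizontal: T_A cos 57° = T_B cos 17°  →  T_A = 1.756 T_B.
Vertical: T_A sin 57° + T_B sin 17° = 458.
Substituting the horizontal relation into the vertical equation gives 1.765 T_B = 458, so T_B = 259.5 N.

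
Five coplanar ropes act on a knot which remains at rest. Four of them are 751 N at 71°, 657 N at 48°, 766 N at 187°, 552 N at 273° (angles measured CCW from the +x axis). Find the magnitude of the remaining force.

Sum the known components: ΣF_x = -47.28 N, ΣF_y = 553.7 N.
For equilibrium the remaining force must supply (−ΣF_x, −ΣF_y) = (47.28, -553.7) N.
Magnitude = √((47.28)² + (-553.7)²) = 555.8 N; direction = atan2(-553.7, 47.28) = 274.9°.

F ≈ 556 N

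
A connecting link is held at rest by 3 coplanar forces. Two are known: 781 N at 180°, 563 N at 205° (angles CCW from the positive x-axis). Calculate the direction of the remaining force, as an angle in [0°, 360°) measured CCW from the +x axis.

θ ≈ 10.4°

Sum the known components: ΣF_x = -1291 N, ΣF_y = -237.9 N.
For equilibrium the remaining force must supply (−ΣF_x, −ΣF_y) = (1291, 237.9) N.
Magnitude = √((1291)² + (237.9)²) = 1313 N; direction = atan2(237.9, 1291) = 10.4°.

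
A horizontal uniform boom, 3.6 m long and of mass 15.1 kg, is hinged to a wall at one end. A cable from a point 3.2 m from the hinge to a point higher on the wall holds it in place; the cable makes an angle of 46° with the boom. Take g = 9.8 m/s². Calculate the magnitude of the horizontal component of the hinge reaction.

Take torques about the hinge: T sin 46° · 3.2 = 15.1×9.8×1.8 = 266.36 N·m.
So T = 266.36 / (0.7193 × 3.2) = 115.72 N.
ΣF_x = 0: H_x = T cos 46° = 80.383 N.

H_x ≈ 80.4 N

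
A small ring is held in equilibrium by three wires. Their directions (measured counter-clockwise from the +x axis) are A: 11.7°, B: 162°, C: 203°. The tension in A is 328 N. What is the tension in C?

T_C ≈ 248 N

Resolve: ΣF_x = 328 cos 11.7° + T_B cos 162° + T_C cos 203° = 0.
        ΣF_y = 328 sin 11.7° + T_B sin 162° + T_C sin 203° = 0.
The known terms sum to (321.2, 66.51) N, so -0.9511 T_B − 0.9205 T_C = -321.2 and 0.3090 T_B − 0.3907 T_C = -66.51.
Solving simultaneously: T_B = 97.96 N, T_C = 247.7 N.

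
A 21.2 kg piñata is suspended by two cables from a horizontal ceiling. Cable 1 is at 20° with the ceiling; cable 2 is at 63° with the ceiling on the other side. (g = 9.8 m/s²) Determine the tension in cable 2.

T_2 ≈ 197 N

Weight W = 21.2 × 9.8 = 207.8 N acts straight down.
Horizontal: T_1 cos 20° = T_2 cos 63°  →  T_1 = 0.4831 T_2.
Vertical: T_1 sin 20° + T_2 sin 63° = 207.8.
Substituting the horizontal relation into the vertical equation gives 1.056 T_2 = 207.8, so T_2 = 196.7 N.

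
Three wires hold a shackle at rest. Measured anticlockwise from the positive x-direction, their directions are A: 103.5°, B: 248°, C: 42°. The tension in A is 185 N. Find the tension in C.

Resolve: ΣF_x = 185 cos 103.5° + T_B cos 248° + T_C cos 42° = 0.
        ΣF_y = 185 sin 103.5° + T_B sin 248° + T_C sin 42° = 0.
The known terms sum to (-43.19, 179.9) N, so -0.3746 T_B + 0.7431 T_C = 43.19 and -0.9272 T_B + 0.6691 T_C = -179.9.
Solving simultaneously: T_B = 370.9 N, T_C = 245.1 N.

T_C ≈ 245 N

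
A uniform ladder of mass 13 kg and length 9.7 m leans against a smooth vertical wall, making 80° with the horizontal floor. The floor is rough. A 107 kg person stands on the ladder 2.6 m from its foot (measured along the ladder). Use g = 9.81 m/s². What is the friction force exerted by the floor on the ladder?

f ≈ 60.9 N

Torques about the foot: N_wall · 9.7 sin 80° = 13×9.81×4.85 cos 80° + 107×9.81×2.6 cos 80° → N_wall = 60.854 N.
ΣF_x = 0: f_floor = N_wall = 60.854 N.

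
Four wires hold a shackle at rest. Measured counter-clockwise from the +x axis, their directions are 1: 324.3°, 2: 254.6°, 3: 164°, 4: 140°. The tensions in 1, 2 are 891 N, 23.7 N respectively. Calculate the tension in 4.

Resolve: ΣF_x = 891 cos 324.3° + 23.7 cos 254.6° + T_3 cos 164° + T_4 cos 140° = 0.
        ΣF_y = 891 sin 324.3° + 23.7 sin 254.6° + T_3 sin 164° + T_4 sin 140° = 0.
The known terms sum to (717.3, -542.8) N, so -0.9613 T_3 − 0.7660 T_4 = -717.3 and 0.2756 T_3 + 0.6428 T_4 = 542.8.
Solving simultaneously: T_3 = 111.3 N, T_4 = 796.7 N.

T_4 ≈ 797 N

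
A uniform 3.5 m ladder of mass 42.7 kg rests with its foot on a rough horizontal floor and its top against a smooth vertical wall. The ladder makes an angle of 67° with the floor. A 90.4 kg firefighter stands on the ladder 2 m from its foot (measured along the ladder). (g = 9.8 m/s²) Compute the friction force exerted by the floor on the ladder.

Torques about the foot: N_wall · 3.5 sin 67° = 42.7×9.8×1.75 cos 67° + 90.4×9.8×2 cos 67° → N_wall = 303.7 N.
ΣF_x = 0: f_floor = N_wall = 303.7 N.

f ≈ 304 N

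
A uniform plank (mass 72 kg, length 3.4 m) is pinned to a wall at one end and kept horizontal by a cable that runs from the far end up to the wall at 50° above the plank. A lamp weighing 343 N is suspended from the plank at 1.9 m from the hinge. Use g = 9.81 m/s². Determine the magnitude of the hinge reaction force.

Take torques about the hinge: T sin 50° · 3.4 = 72×9.81×1.7 + 343×1.9 = 1852.4 N·m.
So T = 1852.4 / (0.7660 × 3.4) = 711.23 N.
ΣF_x = 0: H_x = T cos 50° = 457.17 N.
ΣF_y = 0: H_y = (72×9.81 + 343) − T sin 50° = 1049.3 − 544.84 = 504.48 N.
|H| = √(H_x² + H_y²) = √((457.17)² + (504.48)²) = 680.82 N.

|H| ≈ 681 N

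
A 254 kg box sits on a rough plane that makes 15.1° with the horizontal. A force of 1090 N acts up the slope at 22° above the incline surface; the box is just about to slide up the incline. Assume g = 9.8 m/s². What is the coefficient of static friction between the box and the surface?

μ ≈ 0.182

On the verge of sliding up the incline, friction is at its maximum μN and acts down the slope.
Perpendicular to incline: N = W cos 15.1° − P sin 22° = 2403 − 408.3 = 1995 N.
Along incline: P cos 22° − μN = W sin 15.1° → μ = −(W sin 15.1° − P cos 22°) / N = 0.1816.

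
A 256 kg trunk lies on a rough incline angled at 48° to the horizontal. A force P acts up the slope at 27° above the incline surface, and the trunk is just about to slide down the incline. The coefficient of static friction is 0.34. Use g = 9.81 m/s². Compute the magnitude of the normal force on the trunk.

On the verge of sliding down the incline, friction equals μN and acts up the slope.
Perpendicular: N + P sin 27° = W cos 48° = 1680 N.
Along incline: P cos 27° + μN = W sin 48° with W sin 48° = 1866 N.
Solving the pair for P and N: P = 1758 N, N = 882.4 N (and f = μN = 300 N).

N ≈ 882 N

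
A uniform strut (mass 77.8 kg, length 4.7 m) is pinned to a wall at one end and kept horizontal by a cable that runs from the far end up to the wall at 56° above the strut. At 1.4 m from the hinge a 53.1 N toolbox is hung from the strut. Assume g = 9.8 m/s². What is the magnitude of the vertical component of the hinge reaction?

|H_y| ≈ 419 N

Take torques about the hinge: T sin 56° · 4.7 = 77.8×9.8×2.35 + 53.1×1.4 = 1866.1 N·m.
So T = 1866.1 / (0.8290 × 4.7) = 478.91 N.
ΣF_y = 0: H_y = (77.8×9.8 + 53.1) − T sin 56° = 815.54 − 397.04 = 418.5 N.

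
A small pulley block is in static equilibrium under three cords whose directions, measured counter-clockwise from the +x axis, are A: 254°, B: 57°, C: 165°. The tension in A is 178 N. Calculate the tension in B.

Resolve: ΣF_x = 178 cos 254° + T_B cos 57° + T_C cos 165° = 0.
        ΣF_y = 178 sin 254° + T_B sin 57° + T_C sin 165° = 0.
The known terms sum to (-49.06, -171.1) N, so 0.5446 T_B − 0.9659 T_C = 49.06 and 0.8387 T_B + 0.2588 T_C = 171.1.
Solving simultaneously: T_B = 187.1 N, T_C = 54.72 N.

T_B ≈ 187 N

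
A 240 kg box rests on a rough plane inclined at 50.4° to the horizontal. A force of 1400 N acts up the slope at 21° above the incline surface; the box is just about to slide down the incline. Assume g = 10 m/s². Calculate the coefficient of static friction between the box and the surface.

On the verge of sliding down the incline, friction is at its maximum μN and acts up the slope.
Perpendicular to incline: N = W cos 50.4° − P sin 21° = 1530 − 501.7 = 1028 N.
Along incline: P cos 21° + μN = W sin 50.4° → μ = (W sin 50.4° − P cos 21°) / N = 0.5274.

μ ≈ 0.527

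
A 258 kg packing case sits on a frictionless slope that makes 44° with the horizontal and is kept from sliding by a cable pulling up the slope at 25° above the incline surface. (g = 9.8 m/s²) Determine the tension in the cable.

Take axes along and perpendicular to the incline. Weight components: W sin 44° = 1756 N down-slope, W cos 44° = 1819 N into the surface.
Along incline: T cos 25° = W sin 44° → T = 1938 N.
Perpendicular: N = W cos 44° − T sin 25° = 999.8 N.

T ≈ 1940 N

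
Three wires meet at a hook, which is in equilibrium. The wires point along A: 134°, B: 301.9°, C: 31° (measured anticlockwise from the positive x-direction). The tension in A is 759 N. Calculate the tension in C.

Resolve: ΣF_x = 759 cos 134° + T_B cos 301.9° + T_C cos 31° = 0.
        ΣF_y = 759 sin 134° + T_B sin 301.9° + T_C sin 31° = 0.
The known terms sum to (-527.2, 546) N, so 0.5284 T_B + 0.8572 T_C = 527.2 and -0.8490 T_B + 0.5150 T_C = -546.
Solving simultaneously: T_B = 739.6 N, T_C = 159.1 N.

T_C ≈ 159 N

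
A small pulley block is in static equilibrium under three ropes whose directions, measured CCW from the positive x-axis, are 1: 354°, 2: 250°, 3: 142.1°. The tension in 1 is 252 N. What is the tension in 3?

T_3 ≈ 257 N

Resolve: ΣF_x = 252 cos 354° + T_2 cos 250° + T_3 cos 142.1° = 0.
        ΣF_y = 252 sin 354° + T_2 sin 250° + T_3 sin 142.1° = 0.
The known terms sum to (250.6, -26.34) N, so -0.3420 T_2 − 0.7891 T_3 = -250.6 and -0.9397 T_2 + 0.6143 T_3 = 26.34.
Solving simultaneously: T_2 = 139.9 N, T_3 = 257 N.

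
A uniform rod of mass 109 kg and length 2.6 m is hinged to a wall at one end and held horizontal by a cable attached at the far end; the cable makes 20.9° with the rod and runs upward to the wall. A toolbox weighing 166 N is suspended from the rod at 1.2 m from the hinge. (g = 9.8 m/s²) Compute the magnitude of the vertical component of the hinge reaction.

|H_y| ≈ 623 N

Take torques about the hinge: T sin 20.9° · 2.6 = 109×9.8×1.3 + 166×1.2 = 1587.9 N·m.
So T = 1587.9 / (0.3567 × 2.6) = 1711.9 N.
ΣF_y = 0: H_y = (109×9.8 + 166) − T sin 20.9° = 1234.2 − 610.72 = 623.48 N.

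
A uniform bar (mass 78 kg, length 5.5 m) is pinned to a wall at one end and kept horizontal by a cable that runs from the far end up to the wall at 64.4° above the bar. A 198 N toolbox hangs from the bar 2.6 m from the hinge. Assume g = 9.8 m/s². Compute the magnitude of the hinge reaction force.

|H| ≈ 537 N

Take torques about the hinge: T sin 64.4° · 5.5 = 78×9.8×2.75 + 198×2.6 = 2616.9 N·m.
So T = 2616.9 / (0.9018 × 5.5) = 527.59 N.
ΣF_x = 0: H_x = T cos 64.4° = 227.97 N.
ΣF_y = 0: H_y = (78×9.8 + 198) − T sin 64.4° = 962.4 − 475.8 = 486.6 N.
|H| = √(H_x² + H_y²) = √((227.97)² + (486.6)²) = 537.35 N.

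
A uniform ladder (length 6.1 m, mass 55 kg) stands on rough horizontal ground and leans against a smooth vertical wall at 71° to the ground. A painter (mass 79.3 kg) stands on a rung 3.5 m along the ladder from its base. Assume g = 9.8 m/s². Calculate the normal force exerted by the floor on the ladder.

N_floor ≈ 1320 N

ΣF_y = 0: N_floor = 55×9.8 + 79.3×9.8 = 1316.1 N.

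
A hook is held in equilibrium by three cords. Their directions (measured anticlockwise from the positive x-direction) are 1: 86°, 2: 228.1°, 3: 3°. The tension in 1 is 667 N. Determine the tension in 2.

Resolve: ΣF_x = 667 cos 86° + T_2 cos 228.1° + T_3 cos 3° = 0.
        ΣF_y = 667 sin 86° + T_2 sin 228.1° + T_3 sin 3° = 0.
The known terms sum to (46.53, 665.4) N, so -0.6678 T_2 + 0.9986 T_3 = -46.53 and -0.7443 T_2 + 0.0523 T_3 = -665.4.
Solving simultaneously: T_2 = 934.6 N, T_3 = 578.4 N.

T_2 ≈ 935 N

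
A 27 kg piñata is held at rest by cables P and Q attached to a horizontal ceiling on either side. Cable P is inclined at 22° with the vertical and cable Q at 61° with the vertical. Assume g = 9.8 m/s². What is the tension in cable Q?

Angles from the horizontal: cable P is 90° − 22° = 68°, cable Q is 90° − 61° = 29°.
Weight W = 27 × 9.8 = 264.6 N acts straight down.
Horizontal: T_P cos 68° = T_Q cos 29°  →  T_P = 2.335 T_Q.
Vertical: T_P sin 68° + T_Q sin 29° = 264.6.
Substituting the horizontal relation into the vertical equation gives 2.65 T_Q = 264.6, so T_Q = 99.87 N.

T_Q ≈ 99.9 N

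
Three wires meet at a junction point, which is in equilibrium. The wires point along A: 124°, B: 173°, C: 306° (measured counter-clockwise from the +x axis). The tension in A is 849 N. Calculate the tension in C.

T_C ≈ 876 N

Resolve: ΣF_x = 849 cos 124° + T_B cos 173° + T_C cos 306° = 0.
        ΣF_y = 849 sin 124° + T_B sin 173° + T_C sin 306° = 0.
The known terms sum to (-474.8, 703.9) N, so -0.9925 T_B + 0.5878 T_C = 474.8 and 0.1219 T_B − 0.8090 T_C = -703.9.
Solving simultaneously: T_B = 40.51 N, T_C = 876.1 N.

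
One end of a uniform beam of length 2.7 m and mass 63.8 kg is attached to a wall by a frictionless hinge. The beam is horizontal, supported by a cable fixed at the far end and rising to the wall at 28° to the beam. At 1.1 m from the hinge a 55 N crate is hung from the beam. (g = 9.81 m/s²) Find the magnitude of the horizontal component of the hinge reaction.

H_x ≈ 631 N

Take torques about the hinge: T sin 28° · 2.7 = 63.8×9.81×1.35 + 55×1.1 = 905.44 N·m.
So T = 905.44 / (0.4695 × 2.7) = 714.31 N.
ΣF_x = 0: H_x = T cos 28° = 630.69 N.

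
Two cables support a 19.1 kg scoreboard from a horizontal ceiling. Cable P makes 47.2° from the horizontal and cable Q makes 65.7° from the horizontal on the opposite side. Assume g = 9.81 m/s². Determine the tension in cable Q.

T_Q ≈ 138 N

Weight W = 19.1 × 9.81 = 187.4 N acts straight down.
Horizontal: T_P cos 47.2° = T_Q cos 65.7°  →  T_P = 0.6057 T_Q.
Vertical: T_P sin 47.2° + T_Q sin 65.7° = 187.4.
Substituting the horizontal relation into the vertical equation gives 1.356 T_Q = 187.4, so T_Q = 138.2 N.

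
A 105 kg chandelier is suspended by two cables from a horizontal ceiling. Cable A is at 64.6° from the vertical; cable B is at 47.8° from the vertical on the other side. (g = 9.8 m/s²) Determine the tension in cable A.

T_A ≈ 824 N

Angles from the horizontal: cable A is 90° − 64.6° = 25.4°, cable B is 90° − 47.8° = 42.2°.
Weight W = 105 × 9.8 = 1029 N acts straight down.
Horizontal: T_A cos 25.4° = T_B cos 42.2°  →  T_B = 1.219 T_A.
Vertical: T_A sin 25.4° + T_B sin 42.2° = 1029.
Substituting the horizontal relation into the vertical equation gives 1.248 T_A = 1029, so T_A = 824.5 N.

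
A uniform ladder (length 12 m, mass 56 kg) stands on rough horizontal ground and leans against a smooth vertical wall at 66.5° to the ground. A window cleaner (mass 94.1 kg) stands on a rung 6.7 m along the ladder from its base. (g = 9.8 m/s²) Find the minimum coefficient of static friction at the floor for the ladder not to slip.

ΣF_y = 0: N_floor = 56×9.8 + 94.1×9.8 = 1471 N.
Torques about the foot: N_wall · 12 sin 66.5° = 56×9.8×6 cos 66.5° + 94.1×9.8×6.7 cos 66.5° → N_wall = 343.19 N.
ΣF_x = 0: f_floor = N_wall = 343.19 N.
μ_min = f_floor / N_floor = 343.19 / 1471 = 0.2333.

μ_min ≈ 0.233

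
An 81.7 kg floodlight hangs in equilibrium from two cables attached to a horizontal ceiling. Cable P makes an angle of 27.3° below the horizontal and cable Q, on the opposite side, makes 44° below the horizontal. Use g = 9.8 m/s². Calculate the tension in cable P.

T_P ≈ 608 N

Weight W = 81.7 × 9.8 = 800.7 N acts straight down.
Horizontal: T_P cos 27.3° = T_Q cos 44°  →  T_Q = 1.235 T_P.
Vertical: T_P sin 27.3° + T_Q sin 44° = 800.7.
Substituting the horizontal relation into the vertical equation gives 1.317 T_P = 800.7, so T_P = 608 N.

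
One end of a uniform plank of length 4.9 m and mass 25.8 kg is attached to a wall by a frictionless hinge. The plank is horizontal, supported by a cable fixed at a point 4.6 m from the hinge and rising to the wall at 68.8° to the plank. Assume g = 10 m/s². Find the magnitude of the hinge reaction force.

|H| ≈ 132 N

Take torques about the hinge: T sin 68.8° · 4.6 = 25.8×10×2.45 = 632.1 N·m.
So T = 632.1 / (0.9323 × 4.6) = 147.39 N.
ΣF_x = 0: H_x = T cos 68.8° = 53.299 N.
ΣF_y = 0: H_y = (25.8×10) − T sin 68.8° = 258 − 137.41 = 120.59 N.
|H| = √(H_x² + H_y²) = √((53.299)² + (120.59)²) = 131.84 N.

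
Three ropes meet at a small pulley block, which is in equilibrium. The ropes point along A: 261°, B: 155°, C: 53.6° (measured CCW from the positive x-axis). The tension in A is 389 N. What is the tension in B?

Resolve: ΣF_x = 389 cos 261° + T_B cos 155° + T_C cos 53.6° = 0.
        ΣF_y = 389 sin 261° + T_B sin 155° + T_C sin 53.6° = 0.
The known terms sum to (-60.85, -384.2) N, so -0.9063 T_B + 0.5934 T_C = 60.85 and 0.4226 T_B + 0.8049 T_C = 384.2.
Solving simultaneously: T_B = 182.6 N, T_C = 381.5 N.

T_B ≈ 183 N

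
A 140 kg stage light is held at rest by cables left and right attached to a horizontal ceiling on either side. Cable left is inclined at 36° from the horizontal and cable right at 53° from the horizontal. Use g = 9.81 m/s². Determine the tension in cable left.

Weight W = 140 × 9.81 = 1373 N acts straight down.
Horizontal: T_left cos 36° = T_right cos 53°  →  T_right = 1.344 T_left.
Vertical: T_left sin 36° + T_right sin 53° = 1373.
Substituting the horizontal relation into the vertical equation gives 1.661 T_left = 1373, so T_left = 826.7 N.

T_left ≈ 827 N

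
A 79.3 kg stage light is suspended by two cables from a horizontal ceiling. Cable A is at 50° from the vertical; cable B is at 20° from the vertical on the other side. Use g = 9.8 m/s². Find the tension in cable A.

Angles from the horizontal: cable A is 90° − 50° = 40°, cable B is 90° − 20° = 70°.
Weight W = 79.3 × 9.8 = 777.1 N acts straight down.
Horizontal: T_A cos 40° = T_B cos 70°  →  T_B = 2.24 T_A.
Vertical: T_A sin 40° + T_B sin 70° = 777.1.
Substituting the horizontal relation into the vertical equation gives 2.747 T_A = 777.1, so T_A = 282.9 N.

T_A ≈ 283 N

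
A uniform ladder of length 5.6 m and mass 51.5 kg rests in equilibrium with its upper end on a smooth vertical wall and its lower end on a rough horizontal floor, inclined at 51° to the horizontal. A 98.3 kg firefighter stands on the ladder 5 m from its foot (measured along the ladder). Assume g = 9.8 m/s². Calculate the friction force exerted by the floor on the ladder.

Torques about the foot: N_wall · 5.6 sin 51° = 51.5×9.8×2.8 cos 51° + 98.3×9.8×5 cos 51° → N_wall = 900.86 N.
ΣF_x = 0: f_floor = N_wall = 900.86 N.

f ≈ 901 N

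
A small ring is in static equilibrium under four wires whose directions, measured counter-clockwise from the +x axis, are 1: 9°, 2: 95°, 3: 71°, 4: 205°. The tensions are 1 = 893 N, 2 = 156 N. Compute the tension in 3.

Resolve: ΣF_x = 893 cos 9° + 156 cos 95° + T_3 cos 71° + T_4 cos 205° = 0.
        ΣF_y = 893 sin 9° + 156 sin 95° + T_3 sin 71° + T_4 sin 205° = 0.
The known terms sum to (868.4, 295.1) N, so 0.3256 T_3 − 0.9063 T_4 = -868.4 and 0.9455 T_3 − 0.4226 T_4 = -295.1.
Solving simultaneously: T_3 = 138.4 N, T_4 = 1008 N.

T_3 ≈ 138 N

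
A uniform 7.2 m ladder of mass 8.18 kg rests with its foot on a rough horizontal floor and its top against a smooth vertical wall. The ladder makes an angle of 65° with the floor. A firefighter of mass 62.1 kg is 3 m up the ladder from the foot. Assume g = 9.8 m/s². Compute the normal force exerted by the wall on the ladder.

N_wall ≈ 137 N

Torques about the foot: N_wall · 7.2 sin 65° = 8.18×9.8×3.6 cos 65° + 62.1×9.8×3 cos 65° → N_wall = 136.93 N.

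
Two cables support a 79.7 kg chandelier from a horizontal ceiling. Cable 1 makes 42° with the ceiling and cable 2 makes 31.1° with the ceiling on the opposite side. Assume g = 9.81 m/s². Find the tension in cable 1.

Weight W = 79.7 × 9.81 = 781.9 N acts straight down.
Horizontal: T_1 cos 42° = T_2 cos 31.1°  →  T_2 = 0.8679 T_1.
Vertical: T_1 sin 42° + T_2 sin 31.1° = 781.9.
Substituting the horizontal relation into the vertical equation gives 1.117 T_1 = 781.9, so T_1 = 699.7 N.

T_1 ≈ 700 N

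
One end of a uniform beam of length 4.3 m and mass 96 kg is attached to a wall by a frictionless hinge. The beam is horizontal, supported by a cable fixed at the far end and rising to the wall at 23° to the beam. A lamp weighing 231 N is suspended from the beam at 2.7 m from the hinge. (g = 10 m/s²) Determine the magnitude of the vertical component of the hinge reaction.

Take torques about the hinge: T sin 23° · 4.3 = 96×10×2.15 + 231×2.7 = 2687.7 N·m.
So T = 2687.7 / (0.3907 × 4.3) = 1599.7 N.
ΣF_y = 0: H_y = (96×10 + 231) − T sin 23° = 1191 − 625.05 = 565.95 N.

|H_y| ≈ 566 N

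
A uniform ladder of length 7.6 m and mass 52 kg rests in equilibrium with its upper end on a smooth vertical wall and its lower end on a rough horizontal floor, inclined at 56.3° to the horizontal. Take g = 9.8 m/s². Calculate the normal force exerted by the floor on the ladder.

ΣF_y = 0: N_floor = 52×9.8 = 509.6 N.

N_floor ≈ 510 N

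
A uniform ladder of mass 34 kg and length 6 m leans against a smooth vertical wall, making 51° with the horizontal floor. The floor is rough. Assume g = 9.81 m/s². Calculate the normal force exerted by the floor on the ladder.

ΣF_y = 0: N_floor = 34×9.81 = 333.54 N.

N_floor ≈ 334 N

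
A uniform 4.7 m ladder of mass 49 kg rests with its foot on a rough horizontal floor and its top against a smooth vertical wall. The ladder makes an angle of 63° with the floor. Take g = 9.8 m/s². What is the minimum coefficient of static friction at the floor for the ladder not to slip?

ΣF_y = 0: N_floor = 49×9.8 = 480.2 N.
Torques about the foot: N_wall · 4.7 sin 63° = 49×9.8×2.35 cos 63° → N_wall = 122.34 N.
ΣF_x = 0: f_floor = N_wall = 122.34 N.
μ_min = f_floor / N_floor = 122.34 / 480.2 = 0.2548.

μ_min ≈ 0.255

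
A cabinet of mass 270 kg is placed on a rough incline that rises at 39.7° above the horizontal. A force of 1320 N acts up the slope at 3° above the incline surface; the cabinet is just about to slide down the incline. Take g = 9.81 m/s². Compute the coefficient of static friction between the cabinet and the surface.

On the verge of sliding down the incline, friction is at its maximum μN and acts up the slope.
Perpendicular to incline: N = W cos 39.7° − P sin 3° = 2038 − 69.08 = 1969 N.
Along incline: P cos 3° + μN = W sin 39.7° → μ = (W sin 39.7° − P cos 3°) / N = 0.1898.

μ ≈ 0.190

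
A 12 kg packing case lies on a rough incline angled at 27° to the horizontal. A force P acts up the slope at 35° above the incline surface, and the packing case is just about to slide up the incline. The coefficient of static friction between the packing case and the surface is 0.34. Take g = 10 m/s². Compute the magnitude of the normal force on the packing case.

N ≈ 55.5 N

On the verge of sliding up the incline, friction equals μN and acts down the slope.
Perpendicular: N + P sin 35° = W cos 27° = 106.9 N.
Along incline: P cos 35° = W sin 27° + μN  with W sin 27° = 54.48 N.
Solving the pair for P and N: P = 89.56 N, N = 55.55 N (and f = μN = 18.89 N).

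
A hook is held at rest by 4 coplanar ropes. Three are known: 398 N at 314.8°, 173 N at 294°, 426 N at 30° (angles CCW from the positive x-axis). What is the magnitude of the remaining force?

Sum the known components: ΣF_x = 719.7 N, ΣF_y = -227.5 N.
For equilibrium the remaining force must supply (−ΣF_x, −ΣF_y) = (-719.7, 227.5) N.
Magnitude = √((-719.7)² + (227.5)²) = 754.8 N; direction = atan2(227.5, -719.7) = 162.5°.

F ≈ 755 N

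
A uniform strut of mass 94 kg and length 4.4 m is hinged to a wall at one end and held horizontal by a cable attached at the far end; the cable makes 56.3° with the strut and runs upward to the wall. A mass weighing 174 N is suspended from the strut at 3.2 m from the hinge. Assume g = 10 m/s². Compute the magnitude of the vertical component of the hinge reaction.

Take torques about the hinge: T sin 56.3° · 4.4 = 94×10×2.2 + 174×3.2 = 2624.8 N·m.
So T = 2624.8 / (0.8320 × 4.4) = 717.04 N.
ΣF_y = 0: H_y = (94×10 + 174) − T sin 56.3° = 1114 − 596.55 = 517.45 N.

|H_y| ≈ 517 N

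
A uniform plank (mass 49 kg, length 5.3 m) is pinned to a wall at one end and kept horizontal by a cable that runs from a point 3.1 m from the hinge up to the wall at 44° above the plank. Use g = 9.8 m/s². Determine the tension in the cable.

Take torques about the hinge: T sin 44° · 3.1 = 49×9.8×2.65 = 1272.5 N·m.
So T = 1272.5 / (0.6947 × 3.1) = 590.93 N.

T ≈ 591 N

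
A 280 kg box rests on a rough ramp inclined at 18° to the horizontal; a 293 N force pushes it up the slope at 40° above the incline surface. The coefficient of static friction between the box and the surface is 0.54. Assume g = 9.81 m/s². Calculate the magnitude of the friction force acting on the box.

f ≈ 624 N

Axes along / perpendicular to the incline. W sin 18° = 848.8 N down-slope; W cos 18° = 2612 N into the surface.
Perpendicular: N = W cos 18° − P sin 40° = 2612 − 188.3 = 2424 N.
Along incline: P cos 40° + f = W sin 18° (friction acts up-slope) → f = 848.8 − 224.5 = 624.4 N.
|f| = 624.4 N ≤ μN = 1309 N, so the box is indeed static.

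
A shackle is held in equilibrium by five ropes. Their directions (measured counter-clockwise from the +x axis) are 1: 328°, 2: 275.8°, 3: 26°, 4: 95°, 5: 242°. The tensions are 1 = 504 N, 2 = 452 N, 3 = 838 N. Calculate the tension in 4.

Resolve: ΣF_x = 504 cos 328° + 452 cos 275.8° + 838 cos 26° + T_4 cos 95° + T_5 cos 242° = 0.
        ΣF_y = 504 sin 328° + 452 sin 275.8° + 838 sin 26° + T_4 sin 95° + T_5 sin 242° = 0.
The known terms sum to (1226, -349.4) N, so -0.0872 T_4 − 0.4695 T_5 = -1226 and 0.9962 T_4 − 0.8829 T_5 = 349.4.
Solving simultaneously: T_4 = 2289 N, T_5 = 2187 N.

T_4 ≈ 2290 N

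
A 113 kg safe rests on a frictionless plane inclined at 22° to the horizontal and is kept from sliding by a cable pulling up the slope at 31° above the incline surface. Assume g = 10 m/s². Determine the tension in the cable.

T ≈ 494 N

Take axes along and perpendicular to the incline. Weight components: W sin 22° = 423.3 N down-slope, W cos 22° = 1048 N into the surface.
Along incline: T cos 31° = W sin 22° → T = 493.8 N.
Perpendicular: N = W cos 22° − T sin 31° = 793.4 N.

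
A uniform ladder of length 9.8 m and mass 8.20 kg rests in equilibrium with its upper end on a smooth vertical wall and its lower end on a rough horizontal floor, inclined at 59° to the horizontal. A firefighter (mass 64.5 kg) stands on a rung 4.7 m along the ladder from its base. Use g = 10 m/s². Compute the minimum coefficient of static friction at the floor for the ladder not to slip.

μ_min ≈ 0.290

ΣF_y = 0: N_floor = 8.20×10 + 64.5×10 = 727 N.
Torques about the foot: N_wall · 9.8 sin 59° = 8.20×10×4.9 cos 59° + 64.5×10×4.7 cos 59° → N_wall = 210.5 N.
ΣF_x = 0: f_floor = N_wall = 210.5 N.
μ_min = f_floor / N_floor = 210.5 / 727 = 0.2896.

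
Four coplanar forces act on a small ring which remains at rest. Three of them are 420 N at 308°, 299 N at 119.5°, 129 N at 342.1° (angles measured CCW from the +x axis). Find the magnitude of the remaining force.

F ≈ 259 N

Sum the known components: ΣF_x = 234.1 N, ΣF_y = -110.4 N.
For equilibrium the remaining force must supply (−ΣF_x, −ΣF_y) = (-234.1, 110.4) N.
Magnitude = √((-234.1)² + (110.4)²) = 258.8 N; direction = atan2(110.4, -234.1) = 154.8°.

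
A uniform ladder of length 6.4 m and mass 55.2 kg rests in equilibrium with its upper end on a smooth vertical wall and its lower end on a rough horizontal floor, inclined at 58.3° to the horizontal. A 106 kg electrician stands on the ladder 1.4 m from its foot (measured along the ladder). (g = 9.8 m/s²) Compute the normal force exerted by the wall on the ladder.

N_wall ≈ 307 N

Torques about the foot: N_wall · 6.4 sin 58.3° = 55.2×9.8×3.2 cos 58.3° + 106×9.8×1.4 cos 58.3° → N_wall = 307.4 N.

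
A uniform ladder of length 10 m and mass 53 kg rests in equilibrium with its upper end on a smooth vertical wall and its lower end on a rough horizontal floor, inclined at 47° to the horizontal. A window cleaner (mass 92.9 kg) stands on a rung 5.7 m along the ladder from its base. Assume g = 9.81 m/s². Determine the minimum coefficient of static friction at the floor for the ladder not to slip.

μ_min ≈ 0.508

ΣF_y = 0: N_floor = 53×9.81 + 92.9×9.81 = 1431.3 N.
Torques about the foot: N_wall · 10 sin 47° = 53×9.81×5 cos 47° + 92.9×9.81×5.7 cos 47° → N_wall = 726.83 N.
ΣF_x = 0: f_floor = N_wall = 726.83 N.
μ_min = f_floor / N_floor = 726.83 / 1431.3 = 0.5078.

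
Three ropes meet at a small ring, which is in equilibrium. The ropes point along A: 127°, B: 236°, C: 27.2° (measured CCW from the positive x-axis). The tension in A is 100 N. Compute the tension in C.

T_C ≈ 196 N

Resolve: ΣF_x = 100 cos 127° + T_B cos 236° + T_C cos 27.2° = 0.
        ΣF_y = 100 sin 127° + T_B sin 236° + T_C sin 27.2° = 0.
The known terms sum to (-60.18, 79.86) N, so -0.5592 T_B + 0.8894 T_C = 60.18 and -0.8290 T_B + 0.4571 T_C = -79.86.
Solving simultaneously: T_B = 204.5 N, T_C = 196.3 N.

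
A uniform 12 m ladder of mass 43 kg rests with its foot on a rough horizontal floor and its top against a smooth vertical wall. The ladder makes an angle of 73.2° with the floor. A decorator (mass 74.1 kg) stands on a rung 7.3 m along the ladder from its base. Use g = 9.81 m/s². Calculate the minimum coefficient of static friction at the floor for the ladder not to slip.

ΣF_y = 0: N_floor = 43×9.81 + 74.1×9.81 = 1148.8 N.
Torques about the foot: N_wall · 12 sin 73.2° = 43×9.81×6 cos 73.2° + 74.1×9.81×7.3 cos 73.2° → N_wall = 197.19 N.
ΣF_x = 0: f_floor = N_wall = 197.19 N.
μ_min = f_floor / N_floor = 197.19 / 1148.8 = 0.1717.

μ_min ≈ 0.172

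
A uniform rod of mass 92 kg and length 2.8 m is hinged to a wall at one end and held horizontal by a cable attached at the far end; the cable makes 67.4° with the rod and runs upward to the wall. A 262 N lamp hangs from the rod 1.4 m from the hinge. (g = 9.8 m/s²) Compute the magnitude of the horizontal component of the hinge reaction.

H_x ≈ 242 N

Take torques about the hinge: T sin 67.4° · 2.8 = 92×9.8×1.4 + 262×1.4 = 1629 N·m.
So T = 1629 / (0.9232 × 2.8) = 630.19 N.
ΣF_x = 0: H_x = T cos 67.4° = 242.18 N.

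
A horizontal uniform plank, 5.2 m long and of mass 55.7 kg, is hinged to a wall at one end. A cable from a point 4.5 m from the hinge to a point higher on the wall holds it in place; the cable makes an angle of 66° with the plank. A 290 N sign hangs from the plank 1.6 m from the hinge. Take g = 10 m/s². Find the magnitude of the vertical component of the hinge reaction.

Take torques about the hinge: T sin 66° · 4.5 = 55.7×10×2.6 + 290×1.6 = 1912.2 N·m.
So T = 1912.2 / (0.9135 × 4.5) = 465.15 N.
ΣF_y = 0: H_y = (55.7×10 + 290) − T sin 66° = 847 − 424.93 = 422.07 N.

|H_y| ≈ 422 N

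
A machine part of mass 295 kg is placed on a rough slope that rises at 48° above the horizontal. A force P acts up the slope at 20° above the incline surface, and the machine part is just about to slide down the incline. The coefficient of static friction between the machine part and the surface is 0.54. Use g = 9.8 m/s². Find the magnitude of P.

P ≈ 1460 N

On the verge of sliding down the incline, friction equals μN and acts up the slope.
Perpendicular: N + P sin 20° = W cos 48° = 1934 N.
Along incline: P cos 20° + μN = W sin 48° with W sin 48° = 2148 N.
Solving the pair for P and N: P = 1462 N, N = 1434 N (and f = μN = 774.6 N).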